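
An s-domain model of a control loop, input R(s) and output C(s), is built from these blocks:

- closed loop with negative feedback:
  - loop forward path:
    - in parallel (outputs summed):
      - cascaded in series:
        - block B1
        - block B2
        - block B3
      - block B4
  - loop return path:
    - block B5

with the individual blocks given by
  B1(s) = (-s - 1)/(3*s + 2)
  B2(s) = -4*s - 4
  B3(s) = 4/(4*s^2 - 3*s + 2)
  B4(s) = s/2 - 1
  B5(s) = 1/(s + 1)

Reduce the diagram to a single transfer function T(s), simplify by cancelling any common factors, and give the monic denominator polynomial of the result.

(1) combine B1, B2, B3 in series; result (16*s^2 + 32*s + 16)/(12*s^3 - s^2 + 4)
(2) add (B1*B2*B3), B4 (parallel); result (12*s^4 - 25*s^3 + 34*s^2 + 68*s + 24)/(24*s^3 - 2*s^2 + 8)
(3) collapse the loop (((B1*B2*B3)+B4) forward, B5 return); result (12*s^5 - 13*s^4 + 9*s^3 + 102*s^2 + 92*s + 24)/(36*s^4 - 3*s^3 + 32*s^2 + 76*s + 32)
T(s) is the step-3 result (common factors already cancelled). Leading coefficient of the denominator: 36. Divide through by 36 for the monic polynomial.

Answer: s^4 - s^3/12 + 8*s^2/9 + 19*s/9 + 8/9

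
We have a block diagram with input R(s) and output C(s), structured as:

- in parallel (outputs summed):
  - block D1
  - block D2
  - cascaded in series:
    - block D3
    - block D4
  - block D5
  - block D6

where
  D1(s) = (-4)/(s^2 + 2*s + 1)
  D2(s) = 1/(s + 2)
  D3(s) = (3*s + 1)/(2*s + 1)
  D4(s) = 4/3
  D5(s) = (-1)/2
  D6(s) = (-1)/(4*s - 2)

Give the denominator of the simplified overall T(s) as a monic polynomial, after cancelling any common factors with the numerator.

[1] cascade D3, D4 gives (12*s + 4)/(6*s + 3)
[2] reduce the parallel group D1, D2, (D3*D4), D5, D6 gives (18*s^5 + 77*s^4 + 34*s^3 - 102*s^2 - 28*s + 13)/(12*s^5 + 48*s^4 + 57*s^3 + 12*s^2 - 15*s - 6)
The result of step 2 is T(s) in lowest terms. Its denominator has leading coefficient 12; dividing the denominator through by 12 makes it monic.

Answer: s^5 + 4*s^4 + 19*s^3/4 + s^2 - 5*s/4 - 1/2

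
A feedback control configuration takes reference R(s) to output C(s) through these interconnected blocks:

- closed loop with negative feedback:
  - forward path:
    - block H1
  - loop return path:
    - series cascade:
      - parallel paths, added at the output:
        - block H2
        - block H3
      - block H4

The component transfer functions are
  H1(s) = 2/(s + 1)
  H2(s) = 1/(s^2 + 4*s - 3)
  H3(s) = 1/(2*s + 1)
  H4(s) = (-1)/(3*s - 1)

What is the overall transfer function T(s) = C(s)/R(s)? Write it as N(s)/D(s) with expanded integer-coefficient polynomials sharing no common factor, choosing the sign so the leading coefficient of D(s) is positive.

(1) sum the parallel branches H2, H3 -> (s^2 + 6*s - 2)/(2*s^3 + 9*s^2 - 2*s - 3)
(2) multiply (H2+H3), H4 (series) -> (-s^2 - 6*s + 2)/(6*s^4 + 25*s^3 - 15*s^2 - 7*s + 3)
(3) close the feedback loop around H1, ((H2+H3)*H4) - this is the overall T(s), already in the required normalized form

Final answer: (12*s^4 + 50*s^3 - 30*s^2 - 14*s + 6)/(6*s^5 + 31*s^4 + 10*s^3 - 24*s^2 - 16*s + 7)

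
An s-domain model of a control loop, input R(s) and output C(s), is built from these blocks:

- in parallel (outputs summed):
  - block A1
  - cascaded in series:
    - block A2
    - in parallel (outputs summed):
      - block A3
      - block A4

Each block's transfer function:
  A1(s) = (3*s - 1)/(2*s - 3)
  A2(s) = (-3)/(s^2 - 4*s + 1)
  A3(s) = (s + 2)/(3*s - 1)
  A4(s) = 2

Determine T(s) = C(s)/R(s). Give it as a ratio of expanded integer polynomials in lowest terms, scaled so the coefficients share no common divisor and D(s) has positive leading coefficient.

(1) add A3, A4 (parallel): (7*s)/(3*s - 1)
(2) reduce the series chain A2, (A3+A4): (-21*s)/(3*s^3 - 13*s^2 + 7*s - 1)
(3) reduce the parallel group A1, (A2*(A3+A4)), giving the overall T(s)

Therefore the answer is (9*s^4 - 42*s^3 - 8*s^2 + 53*s + 1)/(6*s^4 - 35*s^3 + 53*s^2 - 23*s + 3).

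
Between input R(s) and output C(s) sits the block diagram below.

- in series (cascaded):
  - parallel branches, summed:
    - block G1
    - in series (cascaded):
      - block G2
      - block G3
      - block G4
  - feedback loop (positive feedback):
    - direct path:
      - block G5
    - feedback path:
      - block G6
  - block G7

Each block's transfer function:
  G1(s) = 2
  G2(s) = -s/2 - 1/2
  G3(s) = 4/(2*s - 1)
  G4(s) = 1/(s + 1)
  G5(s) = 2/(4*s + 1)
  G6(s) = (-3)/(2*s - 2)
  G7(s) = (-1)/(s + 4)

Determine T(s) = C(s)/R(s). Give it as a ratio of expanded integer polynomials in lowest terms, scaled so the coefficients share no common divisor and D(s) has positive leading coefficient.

The answer is (-8*s^2 + 16*s - 8)/(8*s^4 + 22*s^3 - 33*s^2 + 26*s - 8).

Reasoning:
Step 1. cascade G2, G3, G4, giving (-2)/(2*s - 1)
Step 2. sum the parallel branches G1, (G2*G3*G4), giving (4*s - 4)/(2*s - 1)
Step 3. collapse the loop (G5 forward, G6 return), giving (2*s - 2)/(4*s^2 - 3*s + 2)
Step 4. multiply (G1+(G2*G3*G4)), [G5/(1-G5*G6)], G7 (series), giving the overall T(s)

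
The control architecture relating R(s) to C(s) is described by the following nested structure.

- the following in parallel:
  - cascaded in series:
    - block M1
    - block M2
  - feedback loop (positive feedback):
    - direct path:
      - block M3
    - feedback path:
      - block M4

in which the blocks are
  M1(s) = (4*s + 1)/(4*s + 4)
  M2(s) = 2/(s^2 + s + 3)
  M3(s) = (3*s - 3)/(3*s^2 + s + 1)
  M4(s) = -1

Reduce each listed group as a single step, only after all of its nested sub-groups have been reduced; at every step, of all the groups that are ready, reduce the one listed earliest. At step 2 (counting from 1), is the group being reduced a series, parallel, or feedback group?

1. cascade M1, M2
2. reduce the feedback loop with forward M3 and return M4
3. parallel reduction of (M1*M2), [M3/(1-M3*M4)]
The group at step 2 is a feedback group.

Hence the answer: feedback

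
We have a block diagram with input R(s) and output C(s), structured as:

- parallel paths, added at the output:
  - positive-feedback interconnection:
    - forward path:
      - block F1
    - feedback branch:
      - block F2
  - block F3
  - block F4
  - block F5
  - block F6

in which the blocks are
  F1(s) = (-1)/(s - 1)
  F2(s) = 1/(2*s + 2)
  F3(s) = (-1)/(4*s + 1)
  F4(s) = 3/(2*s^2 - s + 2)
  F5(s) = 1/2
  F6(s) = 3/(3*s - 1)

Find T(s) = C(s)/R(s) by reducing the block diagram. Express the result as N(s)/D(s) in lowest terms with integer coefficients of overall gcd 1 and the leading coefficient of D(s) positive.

Answer: (48*s^6 - 52*s^5 + 122*s^4 - 16*s^3 - 165*s^2 - 9*s)/(96*s^6 - 56*s^5 + 44*s^4 + 24*s^3 - 54*s^2 + 2*s + 4)

Working:
1. reduce the feedback loop with forward F1 and return F2 gives (-2*s - 2)/(2*s^2 - 1)
2. add [F1/(1-F1*F2)], F3, F4, F5, F6 (parallel), which is the overall transfer function T(s) = C(s)/R(s) in lowest terms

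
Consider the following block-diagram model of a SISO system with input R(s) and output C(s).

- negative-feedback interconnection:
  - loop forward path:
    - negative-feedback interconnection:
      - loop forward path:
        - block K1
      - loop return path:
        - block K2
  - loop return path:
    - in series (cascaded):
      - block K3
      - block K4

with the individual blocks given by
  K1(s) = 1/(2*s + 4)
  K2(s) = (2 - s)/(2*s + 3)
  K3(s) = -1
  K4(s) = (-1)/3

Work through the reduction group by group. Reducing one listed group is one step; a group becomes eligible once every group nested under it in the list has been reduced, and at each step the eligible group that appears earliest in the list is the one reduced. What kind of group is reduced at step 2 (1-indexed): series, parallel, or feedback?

Reducing step by step:

(1) feedback reduction of K1, K2
(2) combine K3, K4 in series
(3) feedback reduction of [K1/(1+K1*K2)], (K3*K4)
At step 2 the group reduced is series.

Answer: series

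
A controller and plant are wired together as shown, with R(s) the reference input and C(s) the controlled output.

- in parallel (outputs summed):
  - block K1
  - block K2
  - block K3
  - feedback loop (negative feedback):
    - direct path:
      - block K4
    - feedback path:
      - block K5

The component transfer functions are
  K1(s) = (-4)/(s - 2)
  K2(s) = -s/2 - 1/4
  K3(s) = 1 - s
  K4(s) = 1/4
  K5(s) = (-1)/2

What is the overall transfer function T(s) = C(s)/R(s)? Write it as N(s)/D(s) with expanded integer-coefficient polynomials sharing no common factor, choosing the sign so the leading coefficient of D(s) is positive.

[1] apply the feedback formula to K4, K5 -> 2/7
[2] reduce the parallel group K1, K2, K3, [K4/(1+K4*K5)]; the result is T(s) itself (integer coefficients, no common factor, positive leading denominator coefficient)

Answer: (-42*s^2 + 113*s - 170)/(28*s - 56)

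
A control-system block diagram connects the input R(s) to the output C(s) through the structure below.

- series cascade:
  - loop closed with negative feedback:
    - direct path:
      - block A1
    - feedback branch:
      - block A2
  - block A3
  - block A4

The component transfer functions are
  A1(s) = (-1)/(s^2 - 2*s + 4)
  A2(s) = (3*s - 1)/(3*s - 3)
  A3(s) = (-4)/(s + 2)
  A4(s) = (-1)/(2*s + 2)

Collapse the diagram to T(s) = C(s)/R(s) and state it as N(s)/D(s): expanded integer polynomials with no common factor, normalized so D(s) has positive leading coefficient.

Reducing step by step:

(1) collapse the loop (A1 forward, A2 return) = (3 - 3*s)/(3*s^3 - 9*s^2 + 15*s - 11)
(2) reduce the series chain [A1/(1+A1*A2)], A3, A4, giving the overall T(s)

Answer: (6 - 6*s)/(3*s^5 - 6*s^3 + 16*s^2 - 3*s - 22)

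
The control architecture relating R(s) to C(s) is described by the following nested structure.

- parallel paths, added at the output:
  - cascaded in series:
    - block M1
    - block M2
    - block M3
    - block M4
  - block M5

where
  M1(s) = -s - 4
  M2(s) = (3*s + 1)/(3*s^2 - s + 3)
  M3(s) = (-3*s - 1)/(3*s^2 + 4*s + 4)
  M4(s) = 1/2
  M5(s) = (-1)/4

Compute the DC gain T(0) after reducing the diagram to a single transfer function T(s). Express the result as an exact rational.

Answer: -1/12

Working:
Step 1 - reduce the series chain M1, M2, M3, M4 -> (9*s^3 + 42*s^2 + 25*s + 4)/(18*s^4 + 18*s^3 + 34*s^2 + 16*s + 24)
Step 2 - parallel reduction of (M1*M2*M3*M4), M5 -> (-9*s^4 + 9*s^3 + 67*s^2 + 42*s - 4)/(36*s^4 + 36*s^3 + 68*s^2 + 32*s + 48)
That last expression is T(s); at s = 0 only the constant terms survive, so T(0) = -4/48 = -1/12.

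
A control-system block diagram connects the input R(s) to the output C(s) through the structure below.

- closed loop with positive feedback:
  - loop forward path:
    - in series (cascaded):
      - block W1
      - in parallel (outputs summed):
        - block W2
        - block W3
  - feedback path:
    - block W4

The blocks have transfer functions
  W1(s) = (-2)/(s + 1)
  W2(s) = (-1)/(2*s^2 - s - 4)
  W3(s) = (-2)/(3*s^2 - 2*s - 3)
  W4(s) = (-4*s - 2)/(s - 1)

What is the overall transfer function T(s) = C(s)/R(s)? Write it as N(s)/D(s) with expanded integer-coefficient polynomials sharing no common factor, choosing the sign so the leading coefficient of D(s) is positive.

Reducing step by step:

1. reduce the parallel group W2, W3, giving (-7*s^2 + 4*s + 11)/(6*s^4 - 7*s^3 - 16*s^2 + 11*s + 12)
2. combine W1, (W2+W3) in series, giving (14*s - 22)/(6*s^4 - 7*s^3 - 16*s^2 + 11*s + 12)
3. close the feedback loop around (W1*(W2+W3)), W4, which is the overall transfer function T(s) = C(s)/R(s) in lowest terms

Answer: (14*s^2 - 36*s + 22)/(6*s^5 - 13*s^4 - 9*s^3 + 83*s^2 - 59*s - 56)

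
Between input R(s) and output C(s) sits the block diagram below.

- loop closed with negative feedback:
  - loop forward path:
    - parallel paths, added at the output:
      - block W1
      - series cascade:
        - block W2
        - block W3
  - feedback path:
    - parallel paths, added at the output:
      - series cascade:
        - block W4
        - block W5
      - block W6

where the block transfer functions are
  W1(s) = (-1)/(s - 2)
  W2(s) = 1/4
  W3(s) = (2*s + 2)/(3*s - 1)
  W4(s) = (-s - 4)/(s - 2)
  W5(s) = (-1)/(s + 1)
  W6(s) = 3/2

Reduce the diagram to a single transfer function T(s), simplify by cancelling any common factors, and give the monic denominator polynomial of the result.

Answer: s^4 - 62*s^3/15 + 7*s^2/5 + 34*s/15 - 16/15

Working:
[1] reduce the series chain W2, W3 gives (s + 1)/(6*s - 2)
[2] reduce the parallel group W1, (W2*W3) gives (s^2 - 7*s)/(6*s^2 - 14*s + 4)
[3] reduce the series chain W4, W5 gives (s + 4)/(s^2 - s - 2)
[4] sum the parallel branches (W4*W5), W6 gives (3*s^2 - s + 2)/(2*s^2 - 2*s - 4)
[5] close the feedback loop around (W1+(W2*W3)), ((W4*W5)+W6) gives (2*s^4 - 16*s^3 + 10*s^2 + 28*s)/(15*s^4 - 62*s^3 + 21*s^2 + 34*s - 16)
No further cancellation is possible in the step-5 result, so that is T(s). Its denominator becomes monic after dividing by the leading coefficient 15.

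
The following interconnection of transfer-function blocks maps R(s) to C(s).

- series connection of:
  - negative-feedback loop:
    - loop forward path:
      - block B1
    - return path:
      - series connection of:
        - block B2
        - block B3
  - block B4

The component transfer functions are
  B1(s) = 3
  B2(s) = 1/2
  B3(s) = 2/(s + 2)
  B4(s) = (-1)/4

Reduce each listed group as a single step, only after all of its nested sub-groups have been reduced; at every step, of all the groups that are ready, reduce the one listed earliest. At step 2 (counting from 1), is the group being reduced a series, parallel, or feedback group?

Reducing step by step:

(1) combine B2, B3 in series
(2) apply the feedback formula to B1, (B2*B3)
(3) combine [B1/(1+B1*(B2*B3))], B4 in series
So the answer for step 2 is feedback.

Answer: feedback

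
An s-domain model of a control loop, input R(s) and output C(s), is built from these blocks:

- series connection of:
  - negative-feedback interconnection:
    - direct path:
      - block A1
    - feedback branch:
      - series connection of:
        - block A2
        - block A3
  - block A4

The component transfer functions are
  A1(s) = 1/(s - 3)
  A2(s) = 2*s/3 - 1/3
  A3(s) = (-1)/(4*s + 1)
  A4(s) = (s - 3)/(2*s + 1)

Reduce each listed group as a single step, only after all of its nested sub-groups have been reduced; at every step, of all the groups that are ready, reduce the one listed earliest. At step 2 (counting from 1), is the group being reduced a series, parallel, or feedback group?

Answer: feedback

Working:
(1) cascade A2, A3
(2) feedback reduction of A1, (A2*A3)
(3) cascade [A1/(1+A1*(A2*A3))], A4
Step 2: feedback.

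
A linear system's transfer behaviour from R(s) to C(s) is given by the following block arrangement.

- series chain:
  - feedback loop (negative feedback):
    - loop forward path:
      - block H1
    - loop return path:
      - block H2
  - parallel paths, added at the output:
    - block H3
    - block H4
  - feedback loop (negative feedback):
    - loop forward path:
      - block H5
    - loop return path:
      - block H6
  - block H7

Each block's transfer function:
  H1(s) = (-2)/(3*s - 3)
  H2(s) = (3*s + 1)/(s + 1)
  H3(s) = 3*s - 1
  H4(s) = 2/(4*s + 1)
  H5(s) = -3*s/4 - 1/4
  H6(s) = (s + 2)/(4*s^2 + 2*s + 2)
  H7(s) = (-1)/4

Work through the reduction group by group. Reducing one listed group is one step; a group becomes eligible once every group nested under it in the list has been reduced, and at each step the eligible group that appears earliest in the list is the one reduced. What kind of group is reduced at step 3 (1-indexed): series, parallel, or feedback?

The answer is feedback.

Reasoning:
Step 1. close the feedback loop around H1, H2
Step 2. combine H3, H4 in parallel
Step 3. collapse the loop (H5 forward, H6 return)
Step 4. combine [H1/(1+H1*H2)], (H3+H4), [H5/(1+H5*H6)], H7 in series
Step 3: feedback.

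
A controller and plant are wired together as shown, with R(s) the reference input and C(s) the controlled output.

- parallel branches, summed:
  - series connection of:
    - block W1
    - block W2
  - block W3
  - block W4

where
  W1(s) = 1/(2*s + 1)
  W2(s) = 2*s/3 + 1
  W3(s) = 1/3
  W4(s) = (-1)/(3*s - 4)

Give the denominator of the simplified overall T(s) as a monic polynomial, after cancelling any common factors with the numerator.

Answer: s^2 - 5*s/6 - 2/3

Working:
Step 1. cascade W1, W2 gives (2*s + 3)/(6*s + 3)
Step 2. parallel reduction of (W1*W2), W3, W4 gives (12*s^2 - 10*s - 19)/(18*s^2 - 15*s - 12)
The result of step 2 is T(s) in lowest terms. Its denominator has leading coefficient 18; dividing the denominator through by 18 makes it monic.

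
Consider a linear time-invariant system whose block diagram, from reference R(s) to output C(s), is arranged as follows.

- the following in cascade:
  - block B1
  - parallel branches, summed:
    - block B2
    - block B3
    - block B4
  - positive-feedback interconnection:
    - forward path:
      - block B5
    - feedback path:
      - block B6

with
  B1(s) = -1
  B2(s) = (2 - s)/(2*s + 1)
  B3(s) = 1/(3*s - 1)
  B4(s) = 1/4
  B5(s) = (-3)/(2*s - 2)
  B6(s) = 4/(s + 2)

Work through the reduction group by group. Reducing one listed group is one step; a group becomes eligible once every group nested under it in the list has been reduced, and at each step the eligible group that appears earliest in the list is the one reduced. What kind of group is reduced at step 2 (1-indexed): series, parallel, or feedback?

[1] sum the parallel branches B2, B3, B4
[2] reduce the feedback loop with forward B5 and return B6
[3] multiply B1, (B2+B3+B4), [B5/(1-B5*B6)] (series)
At step 2 the group reduced is feedback.

Therefore the answer is feedback.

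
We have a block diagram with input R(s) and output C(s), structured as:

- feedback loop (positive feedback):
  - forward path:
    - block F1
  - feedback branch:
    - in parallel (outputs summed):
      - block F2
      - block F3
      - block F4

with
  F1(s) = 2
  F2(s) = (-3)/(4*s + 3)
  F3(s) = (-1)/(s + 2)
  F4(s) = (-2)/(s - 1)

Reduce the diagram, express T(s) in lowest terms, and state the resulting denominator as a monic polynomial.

(1) sum the parallel branches F2, F3, F4 -> (-15*s^2 - 24*s - 3)/(4*s^3 + 7*s^2 - 5*s - 6)
(2) collapse the loop (F1 forward, (F2+F3+F4) return) -> (8*s^3 + 14*s^2 - 10*s - 12)/(4*s^3 + 37*s^2 + 43*s)
Step 2 gives the fully reduced T(s), with no common factor left to cancel. The denominator's leading coefficient is 4, so divide each of its coefficients by 4 to get the monic form.

Hence the answer: s^3 + 37*s^2/4 + 43*s/4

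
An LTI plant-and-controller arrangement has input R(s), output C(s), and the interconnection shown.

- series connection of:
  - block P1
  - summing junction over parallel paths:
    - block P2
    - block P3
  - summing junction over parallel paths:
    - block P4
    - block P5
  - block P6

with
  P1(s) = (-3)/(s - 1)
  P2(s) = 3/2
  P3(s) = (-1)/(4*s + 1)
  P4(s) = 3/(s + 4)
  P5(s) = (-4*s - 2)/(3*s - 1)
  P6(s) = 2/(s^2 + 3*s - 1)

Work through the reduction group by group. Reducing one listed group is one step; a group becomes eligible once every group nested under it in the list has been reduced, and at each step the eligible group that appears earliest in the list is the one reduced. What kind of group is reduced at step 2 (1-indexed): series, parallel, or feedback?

Answer: parallel

Working:
Step 1 - add P2, P3 (parallel)
Step 2 - add P4, P5 (parallel)
Step 3 - series reduction of P1, (P2+P3), (P4+P5), P6
Step 2: parallel.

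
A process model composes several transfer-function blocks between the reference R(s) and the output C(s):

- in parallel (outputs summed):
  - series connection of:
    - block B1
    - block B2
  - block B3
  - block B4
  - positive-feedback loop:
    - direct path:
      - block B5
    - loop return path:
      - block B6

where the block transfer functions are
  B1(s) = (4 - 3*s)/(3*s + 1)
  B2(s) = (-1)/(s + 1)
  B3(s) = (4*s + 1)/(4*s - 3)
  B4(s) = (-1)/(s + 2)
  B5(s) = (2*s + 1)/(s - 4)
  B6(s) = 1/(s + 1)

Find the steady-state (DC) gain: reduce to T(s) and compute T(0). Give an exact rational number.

1. reduce the series chain B1, B2: (3*s - 4)/(3*s^2 + 4*s + 1)
2. collapse the loop (B5 forward, B6 return): (2*s^2 + 3*s + 1)/(s^2 - 5*s - 5)
3. reduce the parallel group (B1*B2), B3, B4, [B5/(1-B5*B6)]: (36*s^6 + 81*s^5 - 120*s^4 - 407*s^3 - 159*s^2 - 117*s - 151)/(12*s^6 - 29*s^5 - 209*s^4 - 204*s^3 + 59*s^2 + 125*s + 30)
That last expression is T(s); at s = 0 only the constant terms survive, so T(0) = -151/30.

Answer: -151/30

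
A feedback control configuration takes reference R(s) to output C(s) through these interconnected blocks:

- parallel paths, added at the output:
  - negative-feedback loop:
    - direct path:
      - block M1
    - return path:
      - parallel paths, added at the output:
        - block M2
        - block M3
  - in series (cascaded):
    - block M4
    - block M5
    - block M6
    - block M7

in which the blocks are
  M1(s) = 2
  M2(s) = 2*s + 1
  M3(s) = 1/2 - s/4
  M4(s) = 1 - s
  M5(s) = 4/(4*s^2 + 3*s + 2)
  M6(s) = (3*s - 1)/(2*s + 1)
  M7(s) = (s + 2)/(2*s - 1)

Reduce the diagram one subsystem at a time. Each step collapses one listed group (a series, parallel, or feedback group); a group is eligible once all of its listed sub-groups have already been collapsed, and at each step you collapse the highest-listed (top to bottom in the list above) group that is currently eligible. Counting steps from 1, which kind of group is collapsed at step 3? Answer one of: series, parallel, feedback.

Step 1 - sum the parallel branches M2, M3
Step 2 - apply the feedback formula to M1, (M2+M3)
Step 3 - series reduction of M4, M5, M6, M7
Step 4 - reduce the parallel group [M1/(1+M1*(M2+M3))], (M4*M5*M6*M7)
At step 3 the group reduced is series.

Answer: series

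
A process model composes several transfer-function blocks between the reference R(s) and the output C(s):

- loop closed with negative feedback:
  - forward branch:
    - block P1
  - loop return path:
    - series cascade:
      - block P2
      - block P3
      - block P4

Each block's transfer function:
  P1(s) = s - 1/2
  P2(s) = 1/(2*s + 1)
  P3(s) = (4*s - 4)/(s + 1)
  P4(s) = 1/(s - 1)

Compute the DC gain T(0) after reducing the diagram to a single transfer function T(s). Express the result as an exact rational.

Reducing step by step:

1. series reduction of P2, P3, P4 = 4/(2*s^2 + 3*s + 1)
2. apply the feedback formula to P1, (P2*P3*P4) = (4*s^3 + 4*s^2 - s - 1)/(4*s^2 + 14*s - 2)
The step-2 result is T(s). Setting s = 0: T(0) = -1/(-2) = 1/2.

Answer: 1/2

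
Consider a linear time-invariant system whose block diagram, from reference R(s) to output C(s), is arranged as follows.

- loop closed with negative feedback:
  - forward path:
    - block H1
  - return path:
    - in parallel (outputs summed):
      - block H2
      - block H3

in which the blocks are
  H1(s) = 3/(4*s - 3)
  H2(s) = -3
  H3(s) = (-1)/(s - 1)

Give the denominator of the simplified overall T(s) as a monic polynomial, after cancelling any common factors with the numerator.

Step 1 - reduce the parallel group H2, H3 -> (2 - 3*s)/(s - 1)
Step 2 - feedback reduction of H1, (H2+H3) -> (3*s - 3)/(4*s^2 - 16*s + 9)
T(s) is the step-2 result (common factors already cancelled). Leading coefficient of the denominator: 4. Divide through by 4 for the monic polynomial.

Hence the answer: s^2 - 4*s + 9/4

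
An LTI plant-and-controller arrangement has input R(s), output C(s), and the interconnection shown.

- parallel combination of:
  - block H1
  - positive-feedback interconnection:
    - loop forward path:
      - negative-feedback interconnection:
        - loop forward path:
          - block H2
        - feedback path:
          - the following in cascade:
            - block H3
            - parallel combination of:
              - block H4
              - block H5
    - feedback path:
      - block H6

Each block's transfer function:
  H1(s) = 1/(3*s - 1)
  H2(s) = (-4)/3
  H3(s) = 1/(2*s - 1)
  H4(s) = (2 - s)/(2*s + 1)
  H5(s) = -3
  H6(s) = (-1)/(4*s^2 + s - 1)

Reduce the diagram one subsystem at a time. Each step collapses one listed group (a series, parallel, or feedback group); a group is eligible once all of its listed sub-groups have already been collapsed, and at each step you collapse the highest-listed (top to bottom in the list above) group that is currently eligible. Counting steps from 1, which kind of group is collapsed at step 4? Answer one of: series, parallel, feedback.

(1) parallel reduction of H4, H5
(2) multiply H3, (H4+H5) (series)
(3) close the feedback loop around H2, (H3*(H4+H5))
(4) reduce the feedback loop with forward [H2/(1+H2*(H3*(H4+H5)))] and return H6
(5) parallel reduction of H1, [[H2/(1+H2*(H3*(H4+H5)))]/(1-[H2/(1+H2*(H3*(H4+H5)))]*H6)]
The group at step 4 is a feedback group.

Final answer: feedback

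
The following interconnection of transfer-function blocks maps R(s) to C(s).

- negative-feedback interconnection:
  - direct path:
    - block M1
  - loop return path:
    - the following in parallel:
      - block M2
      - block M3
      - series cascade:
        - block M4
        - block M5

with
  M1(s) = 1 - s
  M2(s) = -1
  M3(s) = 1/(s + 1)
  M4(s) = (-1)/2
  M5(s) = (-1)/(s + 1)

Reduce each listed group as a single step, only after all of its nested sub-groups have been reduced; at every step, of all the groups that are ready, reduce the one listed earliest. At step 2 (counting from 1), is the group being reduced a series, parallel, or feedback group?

(1) reduce the series chain M4, M5
(2) parallel reduction of M2, M3, (M4*M5)
(3) close the feedback loop around M1, (M2+M3+(M4*M5))
Step 2: parallel.

Final answer: parallel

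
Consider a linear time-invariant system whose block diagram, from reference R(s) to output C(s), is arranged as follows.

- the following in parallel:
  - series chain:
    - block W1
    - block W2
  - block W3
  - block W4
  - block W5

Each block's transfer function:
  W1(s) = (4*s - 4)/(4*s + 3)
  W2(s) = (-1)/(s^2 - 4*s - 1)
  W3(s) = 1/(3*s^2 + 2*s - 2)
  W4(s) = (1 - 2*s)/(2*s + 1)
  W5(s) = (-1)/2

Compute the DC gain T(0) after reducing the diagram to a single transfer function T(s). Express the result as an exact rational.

1. series reduction of W1, W2 = (4 - 4*s)/(4*s^3 - 13*s^2 - 16*s - 3)
2. sum the parallel branches (W1*W2), W3, W4, W5 = (-72*s^6 + 198*s^5 + 429*s^4 - 44*s^3 - 189*s^2 - 54*s - 16)/(48*s^6 - 100*s^5 - 390*s^4 - 224*s^3 + 74*s^2 + 76*s + 12)
DC gain: substitute s = 0 into T(s) from step 2: T(0) = -16/12 = -4/3.

Final answer: -4/3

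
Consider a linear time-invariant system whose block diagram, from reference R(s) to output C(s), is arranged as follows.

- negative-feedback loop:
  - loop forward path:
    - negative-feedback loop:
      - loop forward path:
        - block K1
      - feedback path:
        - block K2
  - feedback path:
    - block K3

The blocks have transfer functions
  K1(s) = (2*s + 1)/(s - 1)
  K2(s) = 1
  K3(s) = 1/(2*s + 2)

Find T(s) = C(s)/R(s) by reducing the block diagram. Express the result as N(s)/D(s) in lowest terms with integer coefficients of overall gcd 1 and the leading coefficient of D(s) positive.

(1) reduce the feedback loop with forward K1 and return K2, giving (2*s + 1)/(3*s)
(2) close the feedback loop around [K1/(1+K1*K2)], K3; the result is T(s) itself (integer coefficients, no common factor, positive leading denominator coefficient)

Therefore the answer is (4*s^2 + 6*s + 2)/(6*s^2 + 8*s + 1).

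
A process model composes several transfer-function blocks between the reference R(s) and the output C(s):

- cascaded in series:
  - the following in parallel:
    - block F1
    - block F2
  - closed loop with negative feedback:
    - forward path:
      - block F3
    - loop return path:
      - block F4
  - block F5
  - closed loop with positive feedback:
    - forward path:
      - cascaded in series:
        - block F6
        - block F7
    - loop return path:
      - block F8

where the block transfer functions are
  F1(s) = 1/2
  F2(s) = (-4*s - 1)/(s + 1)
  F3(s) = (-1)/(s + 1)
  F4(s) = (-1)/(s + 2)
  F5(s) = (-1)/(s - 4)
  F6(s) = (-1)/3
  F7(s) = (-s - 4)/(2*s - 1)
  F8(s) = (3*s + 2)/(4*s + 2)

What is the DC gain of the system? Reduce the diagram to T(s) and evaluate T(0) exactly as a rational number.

Reducing step by step:

Step 1. combine F1, F2 in parallel: (-7*s - 1)/(2*s + 2)
Step 2. reduce the feedback loop with forward F3 and return F4: (-s - 2)/(s^2 + 3*s + 3)
Step 3. cascade F6, F7: (s + 4)/(6*s - 3)
Step 4. apply the feedback formula to (F6*F7), F8: (4*s^2 + 18*s + 8)/(21*s^2 - 14*s - 14)
Step 5. multiply (F1+F2), [F3/(1+F3*F4)], F5, [(F6*F7)/(1-(F6*F7)*F8)] (series): (-14*s^4 - 93*s^3 - 167*s^2 - 78*s - 8)/(21*s^6 - 14*s^5 - 224*s^4 - 301*s^3 + 182*s^2 + 462*s + 168)
Step 5 gives the overall T(s). Then T(0) = -8/168 = -1/21.

Answer: -1/21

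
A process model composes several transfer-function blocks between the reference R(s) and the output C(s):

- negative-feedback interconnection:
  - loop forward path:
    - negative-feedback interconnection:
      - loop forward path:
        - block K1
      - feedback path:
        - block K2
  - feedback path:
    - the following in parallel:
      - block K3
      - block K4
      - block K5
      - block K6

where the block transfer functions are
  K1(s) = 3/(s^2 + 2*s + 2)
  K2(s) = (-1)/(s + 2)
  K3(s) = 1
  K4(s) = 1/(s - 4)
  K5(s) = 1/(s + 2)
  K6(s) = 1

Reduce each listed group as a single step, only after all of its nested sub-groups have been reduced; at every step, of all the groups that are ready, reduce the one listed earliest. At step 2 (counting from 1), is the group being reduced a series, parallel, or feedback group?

Step 1: apply the feedback formula to K1, K2
Step 2: add K3, K4, K5, K6 (parallel)
Step 3: apply the feedback formula to [K1/(1+K1*K2)], (K3+K4+K5+K6)
So the answer for step 2 is parallel.

Hence the answer: parallel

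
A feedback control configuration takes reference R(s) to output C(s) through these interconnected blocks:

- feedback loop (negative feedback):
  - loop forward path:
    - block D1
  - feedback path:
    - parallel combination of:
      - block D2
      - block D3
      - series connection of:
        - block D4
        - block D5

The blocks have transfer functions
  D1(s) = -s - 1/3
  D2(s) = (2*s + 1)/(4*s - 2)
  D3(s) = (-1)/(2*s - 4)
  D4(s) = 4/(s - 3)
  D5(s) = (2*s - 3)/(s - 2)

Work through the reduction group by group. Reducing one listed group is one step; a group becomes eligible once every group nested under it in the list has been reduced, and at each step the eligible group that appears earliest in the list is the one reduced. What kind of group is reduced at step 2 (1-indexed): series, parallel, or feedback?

Reducing step by step:

Step 1. series reduction of D4, D5
Step 2. add D2, D3, (D4*D5) (parallel)
Step 3. close the feedback loop around D1, (D2+D3+(D4*D5))
So the answer for step 2 is parallel.

Answer: parallel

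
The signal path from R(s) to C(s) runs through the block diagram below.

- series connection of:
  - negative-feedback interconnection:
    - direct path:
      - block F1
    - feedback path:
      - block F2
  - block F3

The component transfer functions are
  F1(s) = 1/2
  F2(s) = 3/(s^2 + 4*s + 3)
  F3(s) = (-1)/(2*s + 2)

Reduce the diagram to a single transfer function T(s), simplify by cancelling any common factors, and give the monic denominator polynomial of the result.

(1) close the feedback loop around F1, F2, giving (s^2 + 4*s + 3)/(2*s^2 + 8*s + 9)
(2) combine [F1/(1+F1*F2)], F3 in series, giving (-s - 3)/(4*s^2 + 16*s + 18)
That last expression is T(s), already simplified. Scaling its denominator by 1/4 (the reciprocal of the leading coefficient) yields the monic denominator.

Therefore the answer is s^2 + 4*s + 9/2.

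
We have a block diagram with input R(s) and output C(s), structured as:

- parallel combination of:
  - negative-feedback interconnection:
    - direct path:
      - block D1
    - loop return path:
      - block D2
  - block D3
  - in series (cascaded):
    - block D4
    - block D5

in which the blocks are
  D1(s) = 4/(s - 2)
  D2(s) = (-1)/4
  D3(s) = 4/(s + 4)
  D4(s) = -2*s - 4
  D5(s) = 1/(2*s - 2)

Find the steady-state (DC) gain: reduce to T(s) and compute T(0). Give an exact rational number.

Reducing step by step:

(1) close the feedback loop around D1, D2 = 4/(s - 3)
(2) multiply D4, D5 (series) = (-s - 2)/(s - 1)
(3) parallel reduction of [D1/(1+D1*D2)], D3, (D4*D5) = (-s^3 + 5*s^2 + 6*s + 20)/(s^3 - 13*s + 12)
The step-3 result is T(s). Setting s = 0: T(0) = 20/12 = 5/3.

Answer: 5/3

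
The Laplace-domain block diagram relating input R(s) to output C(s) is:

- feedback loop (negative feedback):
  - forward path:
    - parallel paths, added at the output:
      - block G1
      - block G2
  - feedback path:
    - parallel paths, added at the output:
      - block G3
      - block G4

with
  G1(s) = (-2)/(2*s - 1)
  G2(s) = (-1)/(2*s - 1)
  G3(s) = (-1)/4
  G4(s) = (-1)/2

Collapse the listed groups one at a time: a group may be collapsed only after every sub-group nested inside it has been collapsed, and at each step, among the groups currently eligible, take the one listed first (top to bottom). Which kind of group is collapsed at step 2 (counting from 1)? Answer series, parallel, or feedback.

1. sum the parallel branches G1, G2
2. reduce the parallel group G3, G4
3. reduce the feedback loop with forward (G1+G2) and return (G3+G4)
Step 2: parallel.

Therefore the answer is parallel.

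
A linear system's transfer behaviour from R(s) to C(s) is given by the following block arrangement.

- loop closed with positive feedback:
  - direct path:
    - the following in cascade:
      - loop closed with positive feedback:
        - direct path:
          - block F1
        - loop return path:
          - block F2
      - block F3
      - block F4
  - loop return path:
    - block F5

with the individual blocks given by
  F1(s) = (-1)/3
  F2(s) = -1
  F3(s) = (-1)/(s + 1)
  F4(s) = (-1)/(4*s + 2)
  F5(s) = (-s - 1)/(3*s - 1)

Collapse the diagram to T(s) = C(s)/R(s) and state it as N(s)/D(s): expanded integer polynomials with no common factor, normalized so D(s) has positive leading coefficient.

The answer is (1 - 3*s)/(24*s^3 + 28*s^2 - s - 5).

Reasoning:
1. close the feedback loop around F1, F2: (-1)/2
2. combine [F1/(1-F1*F2)], F3, F4 in series: (-1)/(8*s^2 + 12*s + 4)
3. apply the feedback formula to ([F1/(1-F1*F2)]*F3*F4), F5; the result is T(s) itself (integer coefficients, no common factor, positive leading denominator coefficient)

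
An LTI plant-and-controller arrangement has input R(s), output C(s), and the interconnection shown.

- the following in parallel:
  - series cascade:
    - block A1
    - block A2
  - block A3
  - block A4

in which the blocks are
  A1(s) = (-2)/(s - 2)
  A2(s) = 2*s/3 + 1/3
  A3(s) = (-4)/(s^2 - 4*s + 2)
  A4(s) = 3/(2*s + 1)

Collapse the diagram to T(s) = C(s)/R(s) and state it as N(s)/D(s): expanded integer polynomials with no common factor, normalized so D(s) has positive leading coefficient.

(1) cascade A1, A2 = (-4*s - 2)/(3*s - 6)
(2) combine (A1*A2), A3, A4 in parallel, giving the overall T(s)

Hence the answer: (-8*s^4 + 33*s^3 - 64*s^2 + 118*s - 16)/(6*s^4 - 33*s^3 + 42*s^2 + 6*s - 12)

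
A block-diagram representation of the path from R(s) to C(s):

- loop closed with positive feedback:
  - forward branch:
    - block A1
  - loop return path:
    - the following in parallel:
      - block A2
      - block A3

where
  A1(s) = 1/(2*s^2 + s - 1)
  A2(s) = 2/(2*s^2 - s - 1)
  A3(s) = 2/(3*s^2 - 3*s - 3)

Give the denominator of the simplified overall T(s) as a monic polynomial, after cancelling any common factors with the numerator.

First reduce the diagram to T(s).

(1) combine A2, A3 in parallel = (10*s^2 - 8*s - 8)/(6*s^4 - 9*s^3 - 6*s^2 + 6*s + 3)
(2) reduce the feedback loop with forward A1 and return (A2+A3) = (6*s^4 - 9*s^3 - 6*s^2 + 6*s + 3)/(12*s^6 - 12*s^5 - 27*s^4 + 15*s^3 + 8*s^2 + 5*s + 5)
The result of step 2 is T(s) in lowest terms. Its denominator has leading coefficient 12; dividing the denominator through by 12 makes it monic.

Answer: s^6 - s^5 - 9*s^4/4 + 5*s^3/4 + 2*s^2/3 + 5*s/12 + 5/12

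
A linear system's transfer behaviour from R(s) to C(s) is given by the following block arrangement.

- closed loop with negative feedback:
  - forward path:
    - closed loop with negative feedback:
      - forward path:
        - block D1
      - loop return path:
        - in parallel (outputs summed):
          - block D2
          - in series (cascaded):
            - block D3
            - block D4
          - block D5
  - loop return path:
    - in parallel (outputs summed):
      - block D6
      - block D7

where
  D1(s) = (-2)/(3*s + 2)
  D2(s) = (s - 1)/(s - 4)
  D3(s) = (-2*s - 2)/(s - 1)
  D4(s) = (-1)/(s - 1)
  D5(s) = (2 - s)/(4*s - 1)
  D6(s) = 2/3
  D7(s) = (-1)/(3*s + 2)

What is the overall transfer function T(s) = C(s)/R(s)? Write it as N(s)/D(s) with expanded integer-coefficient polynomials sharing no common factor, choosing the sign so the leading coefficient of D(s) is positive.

Step 1. reduce the series chain D3, D4 = (2*s + 2)/(s^2 - 2*s + 1)
Step 2. parallel reduction of D2, (D3*D4), D5 = (3*s^4 + 3*s^3 - 32*s^2 - 11*s + 1)/(4*s^4 - 25*s^3 + 42*s^2 - 25*s + 4)
Step 3. reduce the feedback loop with forward D1 and return (D2+(D3*D4)+D5) = (-8*s^4 + 50*s^3 - 84*s^2 + 50*s - 8)/(12*s^5 - 73*s^4 + 70*s^3 + 73*s^2 - 16*s + 6)
Step 4. sum the parallel branches D6, D7 = (6*s + 1)/(9*s + 6)
Step 5. apply the feedback formula to [D1/(1+D1*(D2+(D3*D4)+D5))], (D6+D7), giving the overall T(s)

Hence the answer: (-72*s^5 + 402*s^4 - 456*s^3 - 54*s^2 + 228*s - 48)/(108*s^6 - 633*s^5 + 484*s^4 + 623*s^3 + 510*s^2 - 40*s + 28)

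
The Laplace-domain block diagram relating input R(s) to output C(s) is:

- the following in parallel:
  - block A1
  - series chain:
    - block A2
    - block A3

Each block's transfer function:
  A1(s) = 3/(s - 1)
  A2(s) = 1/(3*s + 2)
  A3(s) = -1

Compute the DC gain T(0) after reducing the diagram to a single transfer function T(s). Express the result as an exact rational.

The answer is -7/2.

Reasoning:
[1] cascade A2, A3 = (-1)/(3*s + 2)
[2] add A1, (A2*A3) (parallel) = (8*s + 7)/(3*s^2 - s - 2)
The step-2 result is T(s). Setting s = 0: T(0) = 7/(-2) = -7/2.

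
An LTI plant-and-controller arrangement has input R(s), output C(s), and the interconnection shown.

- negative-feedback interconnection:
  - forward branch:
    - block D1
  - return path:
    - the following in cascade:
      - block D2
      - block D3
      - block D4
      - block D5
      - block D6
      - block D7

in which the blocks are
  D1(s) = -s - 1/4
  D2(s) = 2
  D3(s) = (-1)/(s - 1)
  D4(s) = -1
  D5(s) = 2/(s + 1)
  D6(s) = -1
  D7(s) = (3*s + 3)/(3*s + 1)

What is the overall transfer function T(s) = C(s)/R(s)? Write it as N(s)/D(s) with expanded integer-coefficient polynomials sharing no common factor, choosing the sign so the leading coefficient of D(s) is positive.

The answer is (-12*s^3 + 5*s^2 + 6*s + 1)/(12*s^2 + 40*s + 8).

Reasoning:
Step 1: series reduction of D2, D3, D4, D5, D6, D7: (-12)/(3*s^2 - 2*s - 1)
Step 2: reduce the feedback loop with forward D1 and return (D2*D3*D4*D5*D6*D7); the result is T(s) itself (integer coefficients, no common factor, positive leading denominator coefficient)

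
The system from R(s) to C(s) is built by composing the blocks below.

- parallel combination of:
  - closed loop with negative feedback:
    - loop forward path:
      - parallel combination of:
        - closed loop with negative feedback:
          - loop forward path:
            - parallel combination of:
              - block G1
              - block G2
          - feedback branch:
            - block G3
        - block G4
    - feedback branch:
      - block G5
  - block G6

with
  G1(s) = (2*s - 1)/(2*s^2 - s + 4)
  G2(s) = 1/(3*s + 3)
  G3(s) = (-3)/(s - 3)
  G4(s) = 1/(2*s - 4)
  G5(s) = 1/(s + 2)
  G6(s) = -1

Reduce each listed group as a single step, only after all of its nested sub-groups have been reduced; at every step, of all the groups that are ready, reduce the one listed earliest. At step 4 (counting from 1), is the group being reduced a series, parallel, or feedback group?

1. add G1, G2 (parallel)
2. reduce the feedback loop with forward (G1+G2) and return G3
3. combine [(G1+G2)/(1+(G1+G2)*G3)], G4 in parallel
4. apply the feedback formula to ([(G1+G2)/(1+(G1+G2)*G3)]+G4), G5
5. combine [([(G1+G2)/(1+(G1+G2)*G3)]+G4)/(1+([(G1+G2)/(1+(G1+G2)*G3)]+G4)*G5)], G6 in parallel
Step 4: feedback.

Therefore the answer is feedback.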